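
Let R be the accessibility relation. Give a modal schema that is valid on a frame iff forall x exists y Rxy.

□q → ◇q

A defining formula is □q → ◇q (the D axiom).
Suppose □q→◇q is valid. At any x set V(q)=W. Then □q at x, so ◇q at x, so x has a successor.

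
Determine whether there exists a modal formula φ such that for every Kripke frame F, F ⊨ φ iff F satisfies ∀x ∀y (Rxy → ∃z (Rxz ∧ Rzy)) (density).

Definable; □□r → □r defines it

This is a Sahlqvist condition; the C4 axiom □□r → □r defines it.
Suppose □□r→□r is valid. Take Rxy and set V(r)={w : xR²w}. Then □□r at x, so □r at x, so r at y, i.e. ∃z(Rxz∧Rzy).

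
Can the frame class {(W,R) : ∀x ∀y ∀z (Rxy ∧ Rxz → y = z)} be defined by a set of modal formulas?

Yes: it is partial functionality, defined by the CD schema ◇q → □q.
Suppose ◇q→□q is valid. Take Rxy, Rxz and set V(q)={y}. Then ◇q at x, so □q at x, so q at z, i.e. z=y.

Yes, by ◇q → □q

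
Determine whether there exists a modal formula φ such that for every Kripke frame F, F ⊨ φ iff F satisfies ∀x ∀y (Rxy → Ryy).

Yes: it is shift-reflexivity, defined by the T□ schema □(□p → p).
Suppose □(□p→p) is valid. Take Rxy and set V(p)={w : Ryw}. Then at y, □p holds; since □(□p→p) at x, □p→p at y, so p at y, i.e. Ryy.

Yes — defined by □(□p → p)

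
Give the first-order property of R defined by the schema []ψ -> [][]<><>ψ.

This is a Sahlqvist (Geach-type) schema ◇^0□^1ψ → □^2◇^2ψ.
Minimal-valuation argument: fix x; take any y with xR^0y and any z with xR^2z. Set V(ψ) to the set of worlds R-reachable from y in exactly 1 step. Then □^1ψ holds at y, so the antecedent holds at x; validity forces ◇^2ψ at z, giving a w with zR^2w and yR^1w.
First-order correspondent: forall x forall z (x R^2 z -> exists w (xRw & z R^2 w)).

forall x forall z (x R^2 z -> exists w (xRw & z R^2 w))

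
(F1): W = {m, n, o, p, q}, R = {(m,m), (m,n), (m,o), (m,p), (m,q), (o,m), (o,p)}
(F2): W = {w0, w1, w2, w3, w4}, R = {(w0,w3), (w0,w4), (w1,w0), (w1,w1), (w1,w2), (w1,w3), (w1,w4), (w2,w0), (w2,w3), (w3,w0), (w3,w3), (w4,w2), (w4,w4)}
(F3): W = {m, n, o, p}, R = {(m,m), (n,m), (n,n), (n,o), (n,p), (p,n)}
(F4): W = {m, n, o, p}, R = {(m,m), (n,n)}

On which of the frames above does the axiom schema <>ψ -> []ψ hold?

Frame correspondent (Sahlqvist): forall x forall y forall z (Rxy & Rxz -> y = z) — i.e. partial functionality.
(F1): fails — m sees both m and n.
(F2): fails — w0 sees both w3 and w4.
(F3): fails — n sees both m and n.
(F4): condition met.
Valid on: (F4).

(F4)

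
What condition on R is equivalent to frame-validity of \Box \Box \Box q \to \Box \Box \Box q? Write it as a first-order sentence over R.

\forall x \forall z (x R^3 z \to \exists w (x R^3 w \wedge z = w))

This is a Sahlqvist (Geach-type) schema ◇^0□^3q → □^3◇^0q.
First-order correspondent: \forall x \forall z (x R^3 z \to \exists w (x R^3 w \wedge z = w)).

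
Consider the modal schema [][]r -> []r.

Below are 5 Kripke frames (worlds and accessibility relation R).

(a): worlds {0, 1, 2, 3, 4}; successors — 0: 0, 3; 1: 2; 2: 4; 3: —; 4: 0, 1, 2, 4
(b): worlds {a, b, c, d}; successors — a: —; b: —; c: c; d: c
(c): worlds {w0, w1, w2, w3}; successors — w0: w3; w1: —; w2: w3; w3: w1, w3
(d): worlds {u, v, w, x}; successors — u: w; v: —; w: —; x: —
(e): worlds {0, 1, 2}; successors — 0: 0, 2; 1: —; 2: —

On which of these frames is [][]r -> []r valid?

This is the axiom for density; its first-order frame correspondent is forall x forall y (Rxy -> exists z (Rxz & Rzy)).
(a): fails — R12 but no z with R1z and Rz2.
(b): satisfies the condition.
(c): satisfies the condition.
(d): fails — Ruw but no z with Ruz and Rzw.
(e): satisfies the condition.
Valid on: (b), (c), (e).

(b), (c), (e)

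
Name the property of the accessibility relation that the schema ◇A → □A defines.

Partial functionality

Suppose ◇A→□A is valid. Take Rxy, Rxz and set V(A)={y}. Then ◇A at x, so □A at x, so A at z, i.e. z=y.
Conversely, any frame satisfying ∀x ∀y ∀z (Rxy ∧ Rxz → y = z) validates the schema.
Frame condition: ∀x ∀y ∀z (Rxy ∧ Rxz → y = z).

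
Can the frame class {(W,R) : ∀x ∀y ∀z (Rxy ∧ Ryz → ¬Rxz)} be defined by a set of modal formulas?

Modal frame validity is preserved under surjective bounded morphisms.
The 3-cycle (worlds w0,w1,w2 with w0→w1→w2→w0) is intransitive. Mapping every world to a single reflexive point • is a surjective bounded morphism; the reflexive point is not intransitive (R••∧R•• but R••).
So the class is not modally definable.

Not definable by any modal formula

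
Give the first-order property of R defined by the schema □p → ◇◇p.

This is a Sahlqvist (Geach-type) schema ◇^0□^1p → □^0◇^2p.
First-order correspondent: ∀x ∃w (xRw ∧ xR²w).

∀x ∃w (xRw ∧ xR²w)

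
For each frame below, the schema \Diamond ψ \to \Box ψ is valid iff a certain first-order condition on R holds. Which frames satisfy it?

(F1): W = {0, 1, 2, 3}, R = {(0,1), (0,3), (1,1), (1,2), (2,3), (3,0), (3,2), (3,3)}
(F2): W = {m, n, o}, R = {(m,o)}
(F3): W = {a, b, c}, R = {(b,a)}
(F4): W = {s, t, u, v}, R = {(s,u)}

This is the axiom for partial functionality; its first-order frame correspondent is \forall x \forall y \forall z (Rxy \wedge Rxz \to y = z).
(F1): fails — 0 sees both 1 and 3.
(F2): ✓.
(F3): ✓.
(F4): ✓.
Valid on: (F2), (F3), (F4).

(F2), (F3), (F4)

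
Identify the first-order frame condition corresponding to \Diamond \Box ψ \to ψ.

Equivalently (dual form): ψ → □◇ψ.
Suppose ψ→□◇ψ is valid. Take Rxy and set V(ψ)={x}. Then ψ at x, so □◇ψ at x, so ◇ψ at y, so some z with Ryz has ψ; z=x, i.e. Ryx.

Symmetry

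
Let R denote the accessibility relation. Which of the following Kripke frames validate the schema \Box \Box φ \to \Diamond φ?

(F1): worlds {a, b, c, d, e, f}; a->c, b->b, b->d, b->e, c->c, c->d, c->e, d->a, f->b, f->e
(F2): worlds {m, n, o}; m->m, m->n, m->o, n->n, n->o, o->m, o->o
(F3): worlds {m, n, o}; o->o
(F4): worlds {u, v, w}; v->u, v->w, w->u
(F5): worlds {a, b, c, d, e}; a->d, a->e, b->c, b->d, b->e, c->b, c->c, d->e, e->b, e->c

Frame correspondent (Sahlqvist): \forall x \exists w (x R^2 w \wedge xRw) — i.e. a generalized confluence (Geach) condition.
(F1): fails — at d but no w with dR²w and dRw.
(F2): ✓.
(F3): fails — at m but no w with mR²w and mRw.
(F4): fails — at u but no t with uR²t and uRt.
(F5): fails — at d but no w with dR²w and dRw.
Valid on: (F2).

(F2)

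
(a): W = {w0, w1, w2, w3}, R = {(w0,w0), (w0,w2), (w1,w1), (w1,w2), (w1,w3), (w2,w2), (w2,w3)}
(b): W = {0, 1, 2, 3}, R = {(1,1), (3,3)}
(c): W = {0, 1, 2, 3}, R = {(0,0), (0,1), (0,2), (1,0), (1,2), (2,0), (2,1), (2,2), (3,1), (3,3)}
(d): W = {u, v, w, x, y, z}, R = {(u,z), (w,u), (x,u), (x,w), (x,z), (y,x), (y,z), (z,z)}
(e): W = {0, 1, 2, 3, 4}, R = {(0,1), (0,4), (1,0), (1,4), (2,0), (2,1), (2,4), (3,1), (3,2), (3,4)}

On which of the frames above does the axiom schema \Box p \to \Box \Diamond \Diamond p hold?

(b), (c)

This is the axiom for a generalized confluence (Geach) condition; its first-order frame correspondent is \forall x \forall z (xRz \to \exists w (xRw \wedge z R^2 w)).
(a): fails — w1Rw3 but no w with w1Rw and w3R²w.
(b): holds.
(c): holds.
(d): fails — wRu but no t with wRt and uR²t.
(e): fails — 0R4 but no w with 0Rw and 4R²w.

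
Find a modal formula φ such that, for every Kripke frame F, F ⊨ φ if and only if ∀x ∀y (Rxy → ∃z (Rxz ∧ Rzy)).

The condition is density. The C4 schema □□q → □q defines it.
Suppose □□q→□q is valid. Take Rxy and set V(q)={w : xR²w}. Then □□q at x, so □q at x, so q at y, i.e. ∃z(Rxz∧Rzy).

□□q → □q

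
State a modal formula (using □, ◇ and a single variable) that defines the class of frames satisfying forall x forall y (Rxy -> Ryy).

□(□s → s)

A defining formula is □(□s → s) (the T□ axiom).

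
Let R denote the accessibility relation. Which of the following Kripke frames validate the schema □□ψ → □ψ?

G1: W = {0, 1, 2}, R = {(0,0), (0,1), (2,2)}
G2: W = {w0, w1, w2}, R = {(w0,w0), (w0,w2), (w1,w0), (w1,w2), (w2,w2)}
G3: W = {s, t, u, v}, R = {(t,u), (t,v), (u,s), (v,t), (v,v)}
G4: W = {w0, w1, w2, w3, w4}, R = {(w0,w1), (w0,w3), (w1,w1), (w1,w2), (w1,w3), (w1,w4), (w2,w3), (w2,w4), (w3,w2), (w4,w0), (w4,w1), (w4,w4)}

The schema corresponds to density: ∀x ∀y (Rxy → ∃z (Rxz ∧ Rzy)).
G1: satisfies the condition.
G2: satisfies the condition.
G3: fails — Rus but no z with Ruz and Rzs.
G4: fails — Rw3w2 but no z with Rw3z and Rzw2.
Valid on: G1, G2.

G1, G2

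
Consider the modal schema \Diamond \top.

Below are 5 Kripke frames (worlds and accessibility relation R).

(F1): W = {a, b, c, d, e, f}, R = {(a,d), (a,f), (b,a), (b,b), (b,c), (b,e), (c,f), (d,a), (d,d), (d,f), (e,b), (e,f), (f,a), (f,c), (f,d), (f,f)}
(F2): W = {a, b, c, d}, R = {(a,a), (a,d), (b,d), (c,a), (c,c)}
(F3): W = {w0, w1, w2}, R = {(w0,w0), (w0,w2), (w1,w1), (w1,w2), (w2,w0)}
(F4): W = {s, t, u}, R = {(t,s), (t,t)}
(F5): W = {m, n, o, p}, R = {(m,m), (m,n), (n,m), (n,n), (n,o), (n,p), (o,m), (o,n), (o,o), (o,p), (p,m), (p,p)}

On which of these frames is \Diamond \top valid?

Frame correspondent (Sahlqvist): \forall x \exists y Rxy — i.e. seriality.
(F1): condition met.
(F2): fails — world d has no successor.
(F3): condition met.
(F4): fails — world s has no successor.
(F5): condition met.
Valid on: (F1), (F3), (F5).

(F1), (F3), (F5)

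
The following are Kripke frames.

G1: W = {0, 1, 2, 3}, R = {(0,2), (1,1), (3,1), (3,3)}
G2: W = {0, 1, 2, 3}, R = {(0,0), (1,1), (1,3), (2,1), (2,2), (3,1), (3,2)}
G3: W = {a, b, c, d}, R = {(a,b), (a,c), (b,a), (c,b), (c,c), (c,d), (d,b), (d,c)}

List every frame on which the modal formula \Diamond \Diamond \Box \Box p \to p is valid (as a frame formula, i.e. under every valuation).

Frame correspondent (Sahlqvist): \forall x \forall y (x R^2 y \to \exists w (y R^2 w \wedge x = w)) — i.e. a generalized confluence (Geach) condition.
G1: fails — 3R²1 but no w with 1R²w and 3=w.
G2: ✓.
G3: fails — aR²b but no w with bR²w and a=w.

G2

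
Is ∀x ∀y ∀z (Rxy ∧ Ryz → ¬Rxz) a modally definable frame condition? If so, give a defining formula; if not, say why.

Not modally definable

Any modally definable frame class is closed under surjective bounded morphisms.
The 7-cycle (worlds s,t,u,v,w,x,y with s→t→u→v→w→x→y→s) is intransitive. Mapping every world to a single reflexive point • is a surjective bounded morphism; the reflexive point is not intransitive (R••∧R•• but R••).
So the class is not modally definable.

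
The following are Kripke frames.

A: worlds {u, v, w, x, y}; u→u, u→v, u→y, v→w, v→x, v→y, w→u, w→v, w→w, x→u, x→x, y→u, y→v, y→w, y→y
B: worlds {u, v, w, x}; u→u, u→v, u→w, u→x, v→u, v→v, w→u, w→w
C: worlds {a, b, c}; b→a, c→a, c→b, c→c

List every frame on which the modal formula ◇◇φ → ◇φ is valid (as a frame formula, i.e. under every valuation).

C

Frame correspondent (Sahlqvist): ∀x ∀y ∀z (Rxy ∧ Ryz → Rxz) — i.e. transitivity.
A: fails — Ruv and Rvw but not Ruw.
B: fails — Rwu and Ruv but not Rwv.
C: ✓.
Valid on: C.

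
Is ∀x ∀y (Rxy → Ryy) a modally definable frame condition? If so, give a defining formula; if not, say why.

Yes, by □(□q → q)

This is a Sahlqvist condition; the T□ axiom □(□q → q) defines it.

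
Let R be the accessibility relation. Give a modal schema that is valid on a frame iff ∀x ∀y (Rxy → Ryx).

p → □◇p

The condition is symmetry. The B schema p → □◇p defines it.
Suppose p→□◇p is valid. Take Rxy and set V(p)={x}. Then p at x, so □◇p at x, so ◇p at y, so some z with Ryz has p; z=x, i.e. Ryx.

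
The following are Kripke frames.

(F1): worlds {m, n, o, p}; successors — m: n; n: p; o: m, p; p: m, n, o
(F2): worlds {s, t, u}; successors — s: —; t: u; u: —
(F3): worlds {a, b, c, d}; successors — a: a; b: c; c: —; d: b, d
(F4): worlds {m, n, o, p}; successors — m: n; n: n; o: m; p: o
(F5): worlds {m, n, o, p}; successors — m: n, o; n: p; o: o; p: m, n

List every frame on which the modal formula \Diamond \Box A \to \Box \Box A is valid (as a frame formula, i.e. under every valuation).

The schema corresponds to a generalized confluence (Geach) condition: \forall x \forall y \forall z ((xRy \wedge x R^2 z) \to \exists w (yRw \wedge z = w)).
(F1): fails — oRm, oR²m but no w with mRw and m=w.
(F2): condition met.
(F3): fails — dRb, dR²b but no w with bRw and b=w.
(F4): condition met.
(F5): fails — mRn, mR²o but no w with nRw and o=w.
Valid on: (F2), (F4).

(F2), (F4)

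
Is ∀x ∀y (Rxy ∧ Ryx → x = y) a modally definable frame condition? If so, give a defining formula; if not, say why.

No

Modal frame validity is preserved under surjective bounded morphisms.
The 8-cycle (worlds a,b,c,d,e,f,g,h with a→b→c→d→e→f→g→h→a) is antisymmetric. Sending even-indexed worlds to • and odd-indexed worlds to ∘ is a surjective bounded morphism onto the two-world frame with •↔∘, which is not antisymmetric.
Hence antisymmetry is not modally definable.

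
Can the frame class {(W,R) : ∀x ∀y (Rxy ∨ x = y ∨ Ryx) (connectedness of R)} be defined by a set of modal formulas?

No — not modally definable

Any modally definable frame class is closed under disjoint unions.
Take 4 disjoint single-world reflexive frames: each is trivially connected, but their disjoint union has 4 worlds with no edge between distinct components, so it is not connected.
So no modal formula (or set of formulas) defines exactly the connected frames.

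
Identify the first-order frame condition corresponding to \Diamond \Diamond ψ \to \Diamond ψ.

transitivity: \forall x \forall y \forall z (Rxy \wedge Ryz \to Rxz)

This is a form of the 4 axiom.
It corresponds to transitivity: \forall x \forall y \forall z (Rxy \wedge Ryz \to Rxz).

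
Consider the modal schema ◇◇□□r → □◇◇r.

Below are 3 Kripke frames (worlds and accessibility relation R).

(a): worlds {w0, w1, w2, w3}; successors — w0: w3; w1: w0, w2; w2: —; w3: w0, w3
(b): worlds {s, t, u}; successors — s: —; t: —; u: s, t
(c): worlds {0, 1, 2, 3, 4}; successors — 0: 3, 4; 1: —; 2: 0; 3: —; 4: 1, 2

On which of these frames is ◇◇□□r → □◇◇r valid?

(b)

This is the axiom for a generalized confluence (Geach) condition; its first-order frame correspondent is ∀x ∀y ∀z ((xR²y ∧ xRz) → ∃w (yR²w ∧ zR²w)).
(a): fails — w1R²w3, w1Rw2 but no w with w3R²w and w2R²w.
(b): holds.
(c): fails — 0R²1, 0R3 but no w with 1R²w and 3R²w.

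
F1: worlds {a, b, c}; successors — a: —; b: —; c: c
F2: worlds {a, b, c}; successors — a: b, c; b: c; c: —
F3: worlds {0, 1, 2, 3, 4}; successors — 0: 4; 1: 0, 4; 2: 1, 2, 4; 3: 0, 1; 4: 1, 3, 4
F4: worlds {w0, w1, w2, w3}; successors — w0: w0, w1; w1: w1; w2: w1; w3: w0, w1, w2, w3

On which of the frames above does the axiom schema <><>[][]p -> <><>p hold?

Frame correspondent (Sahlqvist): forall x forall y (x R^2 y -> exists w (y R^2 w & x R^2 w)) — i.e. a generalized confluence (Geach) condition.
F1: ✓.
F2: fails — aR²c but no w with cR²w and aR²w.
F3: ✓.
F4: ✓.

F1, F3, F4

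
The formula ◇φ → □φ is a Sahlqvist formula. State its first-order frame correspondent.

Suppose ◇φ→□φ is valid. Take Rxy, Rxz and set V(φ)={y}. Then ◇φ at x, so □φ at x, so φ at z, i.e. z=y.

partial functionality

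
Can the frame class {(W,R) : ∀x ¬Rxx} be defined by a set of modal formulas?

No

Modal frame validity is preserved under surjective bounded morphisms.
The 3-cycle (worlds s,t,u with s→t→u→s) is irreflexive, and the map sending every world to a single reflexive point • is a surjective bounded morphism (forth: every edge maps to (•,•); back: every world has a successor). So any modal formula valid on the 3-cycle is also valid on the reflexive point, which is not irreflexive.
So no modal formula (or set of formulas) defines exactly the irreflexive frames.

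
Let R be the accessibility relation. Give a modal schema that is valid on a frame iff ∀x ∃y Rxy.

□q → ◇q

This is seriality; the standard corresponding axiom is D: □q → ◇q.
Suppose □q→◇q is valid. At any x set V(q)=W. Then □q at x, so ◇q at x, so x has a successor.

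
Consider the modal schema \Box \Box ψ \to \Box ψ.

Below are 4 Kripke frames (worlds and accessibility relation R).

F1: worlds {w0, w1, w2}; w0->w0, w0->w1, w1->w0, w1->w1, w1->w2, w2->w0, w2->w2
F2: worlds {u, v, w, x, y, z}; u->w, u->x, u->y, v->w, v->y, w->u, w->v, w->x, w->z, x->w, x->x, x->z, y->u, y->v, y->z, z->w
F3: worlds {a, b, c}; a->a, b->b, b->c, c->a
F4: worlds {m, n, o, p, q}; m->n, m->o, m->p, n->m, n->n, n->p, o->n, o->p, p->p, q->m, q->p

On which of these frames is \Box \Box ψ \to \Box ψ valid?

The schema corresponds to density: \forall x \forall y (Rxy \to \exists z (Rxz \wedge Rzy)).
F1: holds.
F2: fails — Rwu but no t with Rwt and Rtu.
F3: holds.
F4: fails — Rmo but no z with Rmz and Rzo.
Valid on: F1, F3.

F1, F3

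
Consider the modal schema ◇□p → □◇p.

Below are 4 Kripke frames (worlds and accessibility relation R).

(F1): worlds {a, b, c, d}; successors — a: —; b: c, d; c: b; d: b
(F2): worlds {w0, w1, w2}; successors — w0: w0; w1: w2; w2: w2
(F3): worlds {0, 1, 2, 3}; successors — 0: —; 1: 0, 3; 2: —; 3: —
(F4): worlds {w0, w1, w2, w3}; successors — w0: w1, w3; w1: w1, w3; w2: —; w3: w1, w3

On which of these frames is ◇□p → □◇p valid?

Frame correspondent (Sahlqvist): ∀x ∀y ∀z (Rxy ∧ Rxz → ∃w (Ryw ∧ Rzw)) — i.e. convergence.
(F1): satisfies the condition.
(F2): satisfies the condition.
(F3): fails — R10 and R10 but 0 and 0 have no common successor.
(F4): satisfies the condition.

(F1), (F2), (F4)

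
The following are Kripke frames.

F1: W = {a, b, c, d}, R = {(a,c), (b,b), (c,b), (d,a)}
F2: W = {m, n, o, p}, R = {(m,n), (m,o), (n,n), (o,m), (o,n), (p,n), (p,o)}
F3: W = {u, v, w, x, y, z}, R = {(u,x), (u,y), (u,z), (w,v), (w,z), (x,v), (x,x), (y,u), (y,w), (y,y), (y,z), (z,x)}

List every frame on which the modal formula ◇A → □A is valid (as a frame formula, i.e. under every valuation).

F1

Frame correspondent (Sahlqvist): ∀x ∀y ∀z (Rxy ∧ Rxz → y = z) — i.e. partial functionality.
F1: condition met.
F2: fails — m sees both n and o.
F3: fails — u sees both x and y.
Valid on: F1.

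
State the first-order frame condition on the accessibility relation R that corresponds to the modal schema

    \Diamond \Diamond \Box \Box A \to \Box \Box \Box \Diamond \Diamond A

This is a Sahlqvist (Geach-type) schema ◇^2□^2A → □^3◇^2A.
Minimal-valuation argument: fix x; take any y with xR^2y and any z with xR^3z. Set V(A) to the set of worlds R-reachable from y in exactly 2 steps. Then □^2A holds at y, so the antecedent holds at x; validity forces ◇^2A at z, giving a w with zR^2w and yR^2w.
First-order correspondent: \forall x \forall y \forall z ((x R^2 y \wedge x R^3 z) \to \exists w (y R^2 w \wedge z R^2 w)).

\forall x \forall y \forall z ((x R^2 y \wedge x R^3 z) \to \exists w (y R^2 w \wedge z R^2 w))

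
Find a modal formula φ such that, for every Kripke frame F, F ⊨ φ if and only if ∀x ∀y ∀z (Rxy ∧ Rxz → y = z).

◇p → □p

The condition is partial functionality. The CD schema ◇p → □p defines it.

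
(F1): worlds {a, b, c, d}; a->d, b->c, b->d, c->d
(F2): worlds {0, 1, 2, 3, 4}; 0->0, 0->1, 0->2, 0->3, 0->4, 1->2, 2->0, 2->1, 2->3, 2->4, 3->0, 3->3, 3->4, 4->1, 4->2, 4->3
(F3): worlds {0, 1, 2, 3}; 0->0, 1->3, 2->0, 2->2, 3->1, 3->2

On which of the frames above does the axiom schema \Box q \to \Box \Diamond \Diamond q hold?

(F2), (F3)

This is the axiom for a generalized confluence (Geach) condition; its first-order frame correspondent is \forall x \forall z (xRz \to \exists w (xRw \wedge z R^2 w)).
(F1): fails — aRd but no w with aRw and dR²w.
(F2): holds.
(F3): holds.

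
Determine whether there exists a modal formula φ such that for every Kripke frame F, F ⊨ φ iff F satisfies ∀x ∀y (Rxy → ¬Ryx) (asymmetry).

If a class were modally definable it would be closed under surjective bounded morphisms (Goldblatt–Thomason).
The 3-cycle (worlds a,b,c with a→b→c→a) is asymmetric. Mapping every world to a single reflexive point • is a surjective bounded morphism, and the reflexive point is not asymmetric (R•• but asymmetry requires ¬R••).
Hence asymmetry is not modally definable.

No — not modally definable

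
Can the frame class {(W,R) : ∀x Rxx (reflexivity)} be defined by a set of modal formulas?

Definable; □q → q defines it

This is a Sahlqvist condition; the T axiom □q → q defines it.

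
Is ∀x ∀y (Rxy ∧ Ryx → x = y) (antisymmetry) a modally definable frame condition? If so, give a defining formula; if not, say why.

Modal frame validity is preserved under surjective bounded morphisms.
The 4-cycle (worlds w0,w1,w2,w3 with w0→w1→w2→w3→w0) is antisymmetric. Sending even-indexed worlds to s and odd-indexed worlds to t is a surjective bounded morphism onto the two-world frame with s↔t, which is not antisymmetric.
So no modal formula (or set of formulas) defines exactly the antisymmetric frames.

Not modally definable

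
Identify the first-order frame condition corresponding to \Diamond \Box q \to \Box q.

Equivalently (dual form): ◇q → □◇q.
Suppose ◇q→□◇q is valid. Take Rxy, Rxz and set V(q)={y}. Then ◇q at x, so □◇q at x, so ◇q at z, so some w with Rzw has q; w=y, i.e. Rzy. By symmetry of the argument, Ryz.

the Euclidean property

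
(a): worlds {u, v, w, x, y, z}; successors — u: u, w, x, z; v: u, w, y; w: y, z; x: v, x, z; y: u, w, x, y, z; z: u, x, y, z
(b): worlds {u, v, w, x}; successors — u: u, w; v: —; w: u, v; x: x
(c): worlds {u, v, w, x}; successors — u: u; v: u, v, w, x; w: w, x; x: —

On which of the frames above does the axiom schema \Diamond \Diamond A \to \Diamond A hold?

The schema corresponds to transitivity: \forall x \forall y \forall z (Rxy \wedge Ryz \to Rxz).
(a): fails — Ryx and Rxv but not Ryv.
(b): fails — Rwu and Ruw but not Rww.
(c): holds.

(c)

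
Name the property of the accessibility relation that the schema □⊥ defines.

Emptiness of R

□⊥ is valid iff no world has any successor (otherwise □⊥ fails at any world with one).
Conversely, on a frame with emptiness of R the schema holds at every world under every valuation.
Frame condition: ∀x ∀y ¬Rxy.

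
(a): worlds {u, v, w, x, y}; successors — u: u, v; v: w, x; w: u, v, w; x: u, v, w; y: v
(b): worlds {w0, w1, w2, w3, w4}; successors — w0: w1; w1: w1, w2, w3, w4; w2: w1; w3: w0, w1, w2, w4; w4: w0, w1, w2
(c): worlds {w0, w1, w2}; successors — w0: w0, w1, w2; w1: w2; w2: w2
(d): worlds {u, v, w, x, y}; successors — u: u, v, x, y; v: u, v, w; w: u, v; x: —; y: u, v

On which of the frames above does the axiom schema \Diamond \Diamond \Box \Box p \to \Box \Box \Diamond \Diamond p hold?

Frame correspondent (Sahlqvist): \forall x \forall y \forall z ((x R^2 y \wedge x R^2 z) \to \exists w (y R^2 w \wedge z R^2 w)) — i.e. a generalized confluence (Geach) condition.
(a): holds.
(b): holds.
(c): holds.
(d): fails — uR²u, uR²x but no t with uR²t and xR²t.

(a), (b), (c)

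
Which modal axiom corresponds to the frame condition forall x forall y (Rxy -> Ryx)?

ψ → □◇ψ

The condition is symmetry. The B schema ψ → □◇ψ defines it.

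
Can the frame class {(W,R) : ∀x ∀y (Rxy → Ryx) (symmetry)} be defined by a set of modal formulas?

Definable; q → □◇q defines it

This is a Sahlqvist condition; the B axiom q → □◇q defines it.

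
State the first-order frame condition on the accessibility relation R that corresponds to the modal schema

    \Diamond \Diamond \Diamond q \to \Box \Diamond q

This is a Sahlqvist (Geach-type) schema ◇^3□^0q → □^1◇^1q.
Minimal-valuation argument: fix x; take any y with xR^3y and any z with xR^1z. Set V(q) to the set of worlds R-reachable from y in exactly 0 steps. Then □^0q holds at y, so the antecedent holds at x; validity forces ◇^1q at z, giving a w with zR^1w and yR^0w.
First-order correspondent: \forall x \forall y \forall z ((x R^3 y \wedge xRz) \to \exists w (y = w \wedge zRw)).

\forall x \forall y \forall z ((x R^3 y \wedge xRz) \to \exists w (y = w \wedge zRw))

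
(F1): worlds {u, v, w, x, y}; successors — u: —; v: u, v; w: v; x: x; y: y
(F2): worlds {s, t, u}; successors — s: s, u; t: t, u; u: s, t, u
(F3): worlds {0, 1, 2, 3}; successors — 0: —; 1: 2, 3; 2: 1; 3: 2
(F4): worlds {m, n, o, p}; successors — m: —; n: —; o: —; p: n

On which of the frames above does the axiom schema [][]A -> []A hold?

(F1), (F2)

This is the axiom for density; its first-order frame correspondent is forall x forall y (Rxy -> exists z (Rxz & Rzy)).
(F1): satisfies the condition.
(F2): satisfies the condition.
(F3): fails — R32 but no z with R3z and Rz2.
(F4): fails — Rpn but no z with Rpz and Rzn.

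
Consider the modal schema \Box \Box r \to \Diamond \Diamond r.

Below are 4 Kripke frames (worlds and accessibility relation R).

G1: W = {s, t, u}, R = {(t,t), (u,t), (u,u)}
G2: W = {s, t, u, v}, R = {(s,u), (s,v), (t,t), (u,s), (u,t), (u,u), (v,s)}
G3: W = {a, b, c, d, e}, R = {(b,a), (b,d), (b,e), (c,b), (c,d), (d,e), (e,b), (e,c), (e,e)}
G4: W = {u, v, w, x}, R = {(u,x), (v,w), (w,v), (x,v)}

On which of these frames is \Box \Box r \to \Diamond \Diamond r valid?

G2, G4

Frame correspondent (Sahlqvist): \forall x \exists w (x R^2 w \wedge x R^2 w) — i.e. a generalized confluence (Geach) condition.
G1: fails — at s but no w with sR²w and sR²w.
G2: condition met.
G3: fails — at a but no w with aR²w and aR²w.
G4: condition met.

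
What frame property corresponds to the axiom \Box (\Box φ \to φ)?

shift-reflexivity

Suppose □(□φ→φ) is valid. Take Rxy and set V(φ)={w : Ryw}. Then at y, □φ holds; since □(□φ→φ) at x, □φ→φ at y, so φ at y, i.e. Ryy.
Conversely, on a frame with shift-reflexivity the schema holds at every world under every valuation.
So the correspondent is shift-reflexivity.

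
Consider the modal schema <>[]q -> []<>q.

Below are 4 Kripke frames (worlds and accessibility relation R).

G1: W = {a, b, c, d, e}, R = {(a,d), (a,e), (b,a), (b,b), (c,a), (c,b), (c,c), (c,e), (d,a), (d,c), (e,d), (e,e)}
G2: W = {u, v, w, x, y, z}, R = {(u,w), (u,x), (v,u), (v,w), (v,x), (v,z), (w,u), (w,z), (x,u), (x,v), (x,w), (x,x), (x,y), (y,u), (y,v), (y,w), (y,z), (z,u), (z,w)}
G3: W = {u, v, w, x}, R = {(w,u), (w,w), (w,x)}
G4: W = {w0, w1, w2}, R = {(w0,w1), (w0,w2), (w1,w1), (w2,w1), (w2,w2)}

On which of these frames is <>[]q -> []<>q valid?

G4

This is the axiom for convergence; its first-order frame correspondent is forall x forall y forall z (Rxy & Rxz -> exists w (Ryw & Rzw)).
G1: fails — Rae and Rad but e and d have no common successor.
G2: fails — Rvu and Rvw but u and w have no common successor.
G3: fails — Rww and Rwu but w and u have no common successor.
G4: ✓.
Valid on: G4.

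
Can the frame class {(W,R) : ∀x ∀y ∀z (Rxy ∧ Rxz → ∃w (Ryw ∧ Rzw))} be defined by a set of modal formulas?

Yes, by ◇□q → □◇q

This is a Sahlqvist condition; the .2 axiom ◇□q → □◇q defines it.
Suppose ◇□q→□◇q is valid. Take Rxy, Rxz and set V(q)={w : Ryw}. Then □q at y so ◇□q at x, so □◇q at x, so ◇q at z, giving w with Rzw and Ryw.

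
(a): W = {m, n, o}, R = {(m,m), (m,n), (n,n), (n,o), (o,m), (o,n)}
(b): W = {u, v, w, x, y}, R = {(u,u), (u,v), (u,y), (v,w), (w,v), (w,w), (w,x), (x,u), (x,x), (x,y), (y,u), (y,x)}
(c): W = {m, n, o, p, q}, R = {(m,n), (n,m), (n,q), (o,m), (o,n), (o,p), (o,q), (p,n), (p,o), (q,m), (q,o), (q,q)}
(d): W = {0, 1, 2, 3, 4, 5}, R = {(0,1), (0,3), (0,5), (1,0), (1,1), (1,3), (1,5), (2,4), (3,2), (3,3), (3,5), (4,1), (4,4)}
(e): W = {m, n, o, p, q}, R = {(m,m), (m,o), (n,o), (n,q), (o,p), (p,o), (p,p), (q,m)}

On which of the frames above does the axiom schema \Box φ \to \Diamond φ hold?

This is the axiom for seriality; its first-order frame correspondent is \forall x \exists y Rxy.
(a): holds.
(b): holds.
(c): holds.
(d): fails — world 5 has no successor.
(e): holds.
Valid on: (a), (b), (c), (e).

(a), (b), (c), (e)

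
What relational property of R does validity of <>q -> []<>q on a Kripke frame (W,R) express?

Suppose ◇q→□◇q is valid. Take Rxy, Rxz and set V(q)={y}. Then ◇q at x, so □◇q at x, so ◇q at z, so some w with Rzw has q; w=y, i.e. Rzy. By symmetry of the argument, Ryz.

The Euclidean property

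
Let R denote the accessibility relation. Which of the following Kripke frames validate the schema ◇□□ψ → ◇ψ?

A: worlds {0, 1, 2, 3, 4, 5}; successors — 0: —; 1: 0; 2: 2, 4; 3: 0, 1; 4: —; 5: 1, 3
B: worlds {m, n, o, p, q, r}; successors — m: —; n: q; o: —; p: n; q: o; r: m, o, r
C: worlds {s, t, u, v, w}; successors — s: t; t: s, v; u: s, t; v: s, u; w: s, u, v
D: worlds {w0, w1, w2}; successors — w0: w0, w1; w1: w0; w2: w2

C, D

This is the axiom for a generalized confluence (Geach) condition; its first-order frame correspondent is ∀x ∀y (xRy → ∃w (yR²w ∧ xRw)).
A: fails — 1R0 but no w with 0R²w and 1Rw.
B: fails — nRq but no w with qR²w and nRw.
C: satisfies the condition.
D: satisfies the condition.
Valid on: C, D.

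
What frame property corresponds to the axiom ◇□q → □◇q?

Convergence

This schema is the .2 axiom.
It corresponds to convergence: ∀x ∀y ∀z (Rxy ∧ Rxz → ∃w (Ryw ∧ Rzw)).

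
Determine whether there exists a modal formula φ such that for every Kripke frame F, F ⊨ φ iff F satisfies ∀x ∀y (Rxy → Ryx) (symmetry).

Yes — defined by r → □◇r

Yes: it is symmetry, defined by the B schema r → □◇r.
Suppose r→□◇r is valid. Take Rxy and set V(r)={x}. Then r at x, so □◇r at x, so ◇r at y, so some z with Ryz has r; z=x, i.e. Ryx.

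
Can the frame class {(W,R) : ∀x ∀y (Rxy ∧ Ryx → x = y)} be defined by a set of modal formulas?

If a class were modally definable it would be closed under surjective bounded morphisms (Goldblatt–Thomason).
The 8-cycle (worlds w0,w1,w2,w3,w4,w5,w6,w7 with w0→w1→w2→w3→w4→w5→w6→w7→w0) is antisymmetric. Sending even-indexed worlds to a and odd-indexed worlds to b is a surjective bounded morphism onto the two-world frame with a↔b, which is not antisymmetric.
So the class is not modally definable.

No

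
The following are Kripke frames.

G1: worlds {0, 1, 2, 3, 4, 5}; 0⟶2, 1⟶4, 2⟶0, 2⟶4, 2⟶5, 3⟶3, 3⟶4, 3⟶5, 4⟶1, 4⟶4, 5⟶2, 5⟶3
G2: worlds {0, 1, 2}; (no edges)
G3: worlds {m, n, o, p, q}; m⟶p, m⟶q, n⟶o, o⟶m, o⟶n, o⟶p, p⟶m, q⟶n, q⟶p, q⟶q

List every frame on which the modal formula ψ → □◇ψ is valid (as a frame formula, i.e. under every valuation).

G2

This is the axiom for symmetry; its first-order frame correspondent is ∀x ∀y (Rxy → Ryx).
G1: fails — R34 but not R43.
G2: ✓.
G3: fails — Rom but not Rmo.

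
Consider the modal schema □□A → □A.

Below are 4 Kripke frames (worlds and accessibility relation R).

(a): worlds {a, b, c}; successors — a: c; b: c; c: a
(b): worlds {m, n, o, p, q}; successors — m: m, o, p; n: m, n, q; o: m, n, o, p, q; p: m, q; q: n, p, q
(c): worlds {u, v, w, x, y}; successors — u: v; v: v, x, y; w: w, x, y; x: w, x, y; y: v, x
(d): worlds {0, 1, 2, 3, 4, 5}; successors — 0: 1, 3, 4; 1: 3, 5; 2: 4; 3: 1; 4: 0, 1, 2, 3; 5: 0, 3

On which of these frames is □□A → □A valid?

Frame correspondent (Sahlqvist): ∀x ∀y (Rxy → ∃z (Rxz ∧ Rzy)) — i.e. density.
(a): fails — Rac but no z with Raz and Rzc.
(b): ✓.
(c): ✓.
(d): fails — R31 but no z with R3z and Rz1.
Valid on: (b), (c).

(b), (c)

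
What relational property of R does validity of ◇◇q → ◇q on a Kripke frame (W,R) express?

Equivalently (dual form): □q → □□q.
Suppose □q→□□q is valid. Take Rxy, Ryz and set V(q)={w : Rxw}. Then □q at x, so □□q at x, so □q at y, so q at z, i.e. Rxz.

transitivity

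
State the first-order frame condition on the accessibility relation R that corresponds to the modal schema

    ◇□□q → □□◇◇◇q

∀x ∀y ∀z ((xRy ∧ xR²z) → ∃w (yR²w ∧ zR³w))

This is a Sahlqvist (Geach-type) schema ◇^1□^2q → □^2◇^3q.
First-order correspondent: ∀x ∀y ∀z ((xRy ∧ xR²z) → ∃w (yR²w ∧ zR³w)).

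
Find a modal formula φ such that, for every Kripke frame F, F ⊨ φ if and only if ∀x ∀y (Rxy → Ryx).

ψ → □◇ψ

A defining formula is ψ → □◇ψ (the B axiom).
Suppose ψ→□◇ψ is valid. Take Rxy and set V(ψ)={x}. Then ψ at x, so □◇ψ at x, so ◇ψ at y, so some z with Ryz has ψ; z=x, i.e. Ryx.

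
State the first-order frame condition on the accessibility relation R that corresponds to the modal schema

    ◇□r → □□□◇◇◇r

∀x ∀y ∀z ((xRy ∧ xR³z) → ∃w (yRw ∧ zR³w))

This is a Sahlqvist (Geach-type) schema ◇^1□^1r → □^3◇^3r.
Minimal-valuation argument: fix x; take any y with xR^1y and any z with xR^3z. Set V(r) to the set of worlds R-reachable from y in exactly 1 step. Then □^1r holds at y, so the antecedent holds at x; validity forces ◇^3r at z, giving a w with zR^3w and yR^1w.
First-order correspondent: ∀x ∀y ∀z ((xRy ∧ xR³z) → ∃w (yRw ∧ zR³w)).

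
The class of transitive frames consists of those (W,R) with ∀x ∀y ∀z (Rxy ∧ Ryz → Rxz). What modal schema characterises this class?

This is transitivity; the standard corresponding axiom is 4: □s → □□s.
Suppose □s→□□s is valid. Take Rxy, Ryz and set V(s)={w : Rxw}. Then □s at x, so □□s at x, so □s at y, so s at z, i.e. Rxz.

□s → □□s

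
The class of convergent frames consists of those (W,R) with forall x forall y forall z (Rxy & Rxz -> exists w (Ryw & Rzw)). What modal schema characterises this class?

The condition is convergence. The .2 schema ◇□s → □◇s defines it.

◇□s → □◇s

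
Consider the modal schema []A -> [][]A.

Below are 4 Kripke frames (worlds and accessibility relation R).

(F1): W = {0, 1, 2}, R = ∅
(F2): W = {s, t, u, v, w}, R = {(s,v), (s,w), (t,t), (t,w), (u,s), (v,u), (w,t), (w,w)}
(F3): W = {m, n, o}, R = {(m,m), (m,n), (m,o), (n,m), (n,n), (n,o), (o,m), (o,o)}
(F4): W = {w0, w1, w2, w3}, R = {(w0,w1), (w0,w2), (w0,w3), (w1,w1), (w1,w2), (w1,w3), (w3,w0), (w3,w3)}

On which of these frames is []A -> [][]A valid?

Frame correspondent (Sahlqvist): forall x forall y forall z (Rxy & Ryz -> Rxz) — i.e. transitivity.
(F1): satisfies the condition.
(F2): fails — Rus and Rsv but not Ruv.
(F3): fails — Rom and Rmn but not Ron.
(F4): fails — Rw1w3 and Rw3w0 but not Rw1w0.
Valid on: (F1).

(F1)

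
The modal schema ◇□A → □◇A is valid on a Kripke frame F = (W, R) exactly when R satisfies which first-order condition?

This schema is the .2 axiom.
It corresponds to convergence: ∀x ∀y ∀z (Rxy ∧ Rxz → ∃w (Ryw ∧ Rzw)).

convergence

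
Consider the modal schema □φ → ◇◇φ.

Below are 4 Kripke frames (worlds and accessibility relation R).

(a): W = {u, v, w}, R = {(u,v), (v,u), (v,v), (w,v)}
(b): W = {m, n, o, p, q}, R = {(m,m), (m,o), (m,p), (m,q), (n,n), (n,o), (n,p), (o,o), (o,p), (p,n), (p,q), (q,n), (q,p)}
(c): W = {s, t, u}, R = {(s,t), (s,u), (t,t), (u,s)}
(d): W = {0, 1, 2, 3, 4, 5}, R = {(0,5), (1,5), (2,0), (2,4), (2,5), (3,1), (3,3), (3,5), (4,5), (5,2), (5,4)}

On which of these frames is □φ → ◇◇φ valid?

This is the axiom for a generalized confluence (Geach) condition; its first-order frame correspondent is ∀x ∃w (xRw ∧ xR²w).
(a): holds.
(b): holds.
(c): fails — at u but no w with uRw and uR²w.
(d): fails — at 0 but no w with 0Rw and 0R²w.
Valid on: (a), (b).

(a), (b)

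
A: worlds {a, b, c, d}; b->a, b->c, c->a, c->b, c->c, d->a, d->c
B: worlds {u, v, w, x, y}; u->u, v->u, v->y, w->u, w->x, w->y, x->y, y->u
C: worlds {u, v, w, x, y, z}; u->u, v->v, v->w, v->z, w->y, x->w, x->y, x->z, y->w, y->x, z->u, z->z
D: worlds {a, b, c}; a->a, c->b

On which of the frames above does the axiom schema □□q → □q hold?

This is the axiom for density; its first-order frame correspondent is ∀x ∀y (Rxy → ∃z (Rxz ∧ Rzy)).
A: condition met.
B: fails — Rwx but no z with Rwz and Rzx.
C: fails — Ryx but no t with Ryt and Rtx.
D: fails — Rcb but no z with Rcz and Rzb.

A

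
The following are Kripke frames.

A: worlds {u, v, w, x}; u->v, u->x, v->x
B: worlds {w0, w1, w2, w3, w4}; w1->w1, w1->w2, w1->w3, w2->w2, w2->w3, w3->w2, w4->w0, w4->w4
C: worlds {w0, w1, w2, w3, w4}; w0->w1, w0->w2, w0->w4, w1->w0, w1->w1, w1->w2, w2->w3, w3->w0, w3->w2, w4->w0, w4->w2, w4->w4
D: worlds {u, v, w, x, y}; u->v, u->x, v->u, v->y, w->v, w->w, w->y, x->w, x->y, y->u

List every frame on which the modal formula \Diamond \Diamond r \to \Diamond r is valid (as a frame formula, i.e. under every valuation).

The schema corresponds to transitivity: \forall x \forall y \forall z (Rxy \wedge Ryz \to Rxz).
A: ✓.
B: fails — Rw3w2 and Rw2w3 but not Rw3w3.
C: fails — Rw1w0 and Rw0w4 but not Rw1w4.
D: fails — Ruv and Rvu but not Ruu.

A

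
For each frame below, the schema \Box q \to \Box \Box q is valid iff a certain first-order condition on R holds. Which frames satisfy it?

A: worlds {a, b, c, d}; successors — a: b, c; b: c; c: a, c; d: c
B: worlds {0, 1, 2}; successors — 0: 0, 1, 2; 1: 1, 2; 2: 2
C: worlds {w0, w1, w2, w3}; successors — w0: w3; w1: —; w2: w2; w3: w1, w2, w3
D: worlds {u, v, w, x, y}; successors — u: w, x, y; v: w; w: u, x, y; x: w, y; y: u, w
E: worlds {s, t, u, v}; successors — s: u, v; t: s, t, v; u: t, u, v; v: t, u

B

This is the axiom for transitivity; its first-order frame correspondent is \forall x \forall y \forall z (Rxy \wedge Ryz \to Rxz).
A: fails — Rbc and Rca but not Rba.
B: ✓.
C: fails — Rw0w3 and Rw3w1 but not Rw0w1.
D: fails — Rxw and Rwu but not Rxu.
E: fails — Rtv and Rvu but not Rtu.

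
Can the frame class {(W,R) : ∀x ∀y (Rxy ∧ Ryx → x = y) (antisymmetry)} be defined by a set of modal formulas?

Not definable by any modal formula

Modal frame validity is preserved under surjective bounded morphisms.
The 8-cycle (worlds a,b,c,d,e,f,g,h with a→b→c→d→e→f→g→h→a) is antisymmetric. Sending even-indexed worlds to • and odd-indexed worlds to ∘ is a surjective bounded morphism onto the two-world frame with •↔∘, which is not antisymmetric.
So no modal formula (or set of formulas) defines exactly the antisymmetric frames.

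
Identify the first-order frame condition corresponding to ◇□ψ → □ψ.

This is frame-equivalent to ◇ψ → □◇ψ (substitute ¬ψ for ψ and contrapose).
Suppose ◇ψ→□◇ψ is valid. Take Rxy, Rxz and set V(ψ)={y}. Then ◇ψ at x, so □◇ψ at x, so ◇ψ at z, so some w with Rzw has ψ; w=y, i.e. Rzy. By symmetry of the argument, Ryz.
The converse is a direct semantic check.
So the correspondent is the Euclidean property.

The Euclidean property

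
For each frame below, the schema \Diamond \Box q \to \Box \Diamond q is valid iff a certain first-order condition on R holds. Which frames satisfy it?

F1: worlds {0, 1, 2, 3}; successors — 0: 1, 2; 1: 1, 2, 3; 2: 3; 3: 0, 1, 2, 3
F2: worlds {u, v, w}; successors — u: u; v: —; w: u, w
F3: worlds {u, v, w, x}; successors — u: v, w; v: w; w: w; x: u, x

Frame correspondent (Sahlqvist): \forall x \forall y \forall z (Rxy \wedge Rxz \to \exists w (Ryw \wedge Rzw)) — i.e. convergence.
F1: fails — R32 and R30 but 2 and 0 have no common successor.
F2: satisfies the condition.
F3: fails — Rxu and Rxx but u and x have no common successor.
Valid on: F2.

F2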